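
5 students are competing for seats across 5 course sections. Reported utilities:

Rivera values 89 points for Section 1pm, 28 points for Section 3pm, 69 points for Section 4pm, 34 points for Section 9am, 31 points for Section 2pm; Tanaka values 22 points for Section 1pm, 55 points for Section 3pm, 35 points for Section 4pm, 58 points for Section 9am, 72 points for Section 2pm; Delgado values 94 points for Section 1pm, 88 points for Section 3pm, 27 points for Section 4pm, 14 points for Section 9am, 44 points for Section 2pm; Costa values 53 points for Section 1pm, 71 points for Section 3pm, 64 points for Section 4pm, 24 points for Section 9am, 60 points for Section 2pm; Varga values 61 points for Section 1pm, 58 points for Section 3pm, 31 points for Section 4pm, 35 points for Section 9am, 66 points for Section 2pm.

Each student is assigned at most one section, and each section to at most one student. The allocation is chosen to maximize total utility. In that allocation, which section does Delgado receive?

Delgado receives Section 3pm.

Optimal: Rivera→Section 1pm (89 points), Tanaka→Section 9am (58 points), Delgado→Section 3pm (88 points), Costa→Section 4pm (64 points), Varga→Section 2pm (66 points) — total 89+58+88+64+66 = 365 points.
Max-entry greedy (repeatedly take the single best remaining cell) gives 341 points, worse by 24.
Delgado's own top section is Section 1pm (94 points), but forcing Delgado→Section 1pm and reassigning the rest optimally gives only 358 points — worse by 7.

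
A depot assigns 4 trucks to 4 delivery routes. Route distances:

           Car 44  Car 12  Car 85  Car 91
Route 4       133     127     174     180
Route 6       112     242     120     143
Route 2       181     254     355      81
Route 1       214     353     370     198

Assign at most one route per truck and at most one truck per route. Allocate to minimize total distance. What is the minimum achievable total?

Minimum total: 542 km

Optimal: Car 44→Route 1 (214 km), Car 12→Route 4 (127 km), Car 85→Route 6 (120 km), Car 91→Route 2 (81 km) — total 214+127+120+81 = 542 km.
Column-greedy (each route in turn goes to its cheapest remaining truck) gives 690 km, worse by 148.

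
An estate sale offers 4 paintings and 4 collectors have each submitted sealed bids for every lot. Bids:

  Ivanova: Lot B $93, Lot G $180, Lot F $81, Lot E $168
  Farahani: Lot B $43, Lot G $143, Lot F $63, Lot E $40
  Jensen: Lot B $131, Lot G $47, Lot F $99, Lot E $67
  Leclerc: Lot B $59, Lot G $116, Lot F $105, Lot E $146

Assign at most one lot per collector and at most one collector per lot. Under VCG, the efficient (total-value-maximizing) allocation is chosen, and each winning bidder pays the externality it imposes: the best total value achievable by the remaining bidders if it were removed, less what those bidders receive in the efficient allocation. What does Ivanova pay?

Efficient allocation: Ivanova→Lot E ($168), Farahani→Lot G ($143), Jensen→Lot B ($131), Leclerc→Lot F ($105); total welfare W = $547.
Ivanova receives Lot E at value $168, so the others get W − 168 = $379.
Without Ivanova: best allocation of the remaining 3 bidders over all 4 lots is Farahani→Lot G ($143), Jensen→Lot B ($131), Leclerc→Lot E ($146), total $420.
VCG payment = (others' best without Ivanova) − (others' welfare with Ivanova) = 420 − 379 = $41.

Ivanova pays $41.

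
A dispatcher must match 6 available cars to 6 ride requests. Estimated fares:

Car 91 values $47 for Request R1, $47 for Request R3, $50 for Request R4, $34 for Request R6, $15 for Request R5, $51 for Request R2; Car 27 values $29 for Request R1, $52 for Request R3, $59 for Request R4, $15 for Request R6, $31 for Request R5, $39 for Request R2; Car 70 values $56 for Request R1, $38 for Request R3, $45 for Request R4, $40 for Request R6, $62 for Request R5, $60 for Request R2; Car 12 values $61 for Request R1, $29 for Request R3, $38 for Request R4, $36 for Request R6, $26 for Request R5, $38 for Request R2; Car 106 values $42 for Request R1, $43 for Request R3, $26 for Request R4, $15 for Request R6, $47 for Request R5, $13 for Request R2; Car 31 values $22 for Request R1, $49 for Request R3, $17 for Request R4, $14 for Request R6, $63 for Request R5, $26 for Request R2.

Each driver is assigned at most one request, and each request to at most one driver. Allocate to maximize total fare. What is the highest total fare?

This is a one-to-one assignment (maximum-weight bipartite matching).
Optimal: Car 91→Request R6 ($34), Car 27→Request R4 ($59), Car 70→Request R2 ($60), Car 12→Request R1 ($61), Car 106→Request R3 ($43), Car 31→Request R5 ($63) — total 34+59+60+61+43+63 = $320.
Max-entry greedy (repeatedly take the single best remaining cell) gives $305, worse by 15.
Next-best assignment: Car 91→Request R2, Car 27→Request R4, Car 70→Request R6, Car 12→Request R1, Car 106→Request R3, Car 31→Request R5 = $317.
Swapping Car 70↔Car 106 (Car 70→Request R3 $38, Car 106→Request R2 $13) loses 52.
No other one-to-one assignment exceeds $320.

Maximum total: $320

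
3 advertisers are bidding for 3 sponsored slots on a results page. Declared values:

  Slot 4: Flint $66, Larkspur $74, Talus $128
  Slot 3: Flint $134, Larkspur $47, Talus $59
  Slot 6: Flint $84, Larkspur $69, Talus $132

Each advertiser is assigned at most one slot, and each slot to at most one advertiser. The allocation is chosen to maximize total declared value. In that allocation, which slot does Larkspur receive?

Larkspur receives Slot 4.

Optimal: Flint→Slot 3 ($134), Larkspur→Slot 4 ($74), Talus→Slot 6 ($132) — total 134+74+132 = $340.
Column-greedy (each slot in turn goes to its best remaining advertiser) gives $331, worse by 9.
Every other assignment is strictly worse.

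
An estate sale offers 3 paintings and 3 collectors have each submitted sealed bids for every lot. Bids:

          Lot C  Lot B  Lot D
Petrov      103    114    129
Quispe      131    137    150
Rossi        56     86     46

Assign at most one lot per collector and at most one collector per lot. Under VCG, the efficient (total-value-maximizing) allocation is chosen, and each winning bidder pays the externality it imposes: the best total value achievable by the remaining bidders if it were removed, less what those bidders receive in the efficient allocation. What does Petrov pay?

Efficient allocation: Petrov→Lot D ($129), Quispe→Lot C ($131), Rossi→Lot B ($86); total welfare W = $346.
Petrov receives Lot D at value $129, so the others get W − 129 = $217.
Without Petrov: best allocation of the remaining 2 bidders over all 3 lots is Quispe→Lot D ($150), Rossi→Lot B ($86), total $236.
VCG payment = (others' best without Petrov) − (others' welfare with Petrov) = 236 − 217 = $19.

Petrov pays $19.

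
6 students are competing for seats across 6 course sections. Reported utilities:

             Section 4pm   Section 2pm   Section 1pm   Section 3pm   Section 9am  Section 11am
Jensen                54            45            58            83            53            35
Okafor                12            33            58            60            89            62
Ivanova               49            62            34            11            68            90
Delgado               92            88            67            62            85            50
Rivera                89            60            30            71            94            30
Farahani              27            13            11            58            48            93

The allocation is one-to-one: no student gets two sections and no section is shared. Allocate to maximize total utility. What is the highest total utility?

Optimal: Jensen→Section 3pm (83 points), Okafor→Section 9am (89 points), Ivanova→Section 2pm (62 points), Delgado→Section 1pm (67 points), Rivera→Section 4pm (89 points), Farahani→Section 11am (93 points) — total 83+89+62+67+89+93 = 483 points.
Column-greedy (each section in turn goes to its best remaining student) gives 465 points, worse by 18.
Next-best assignment: Jensen→Section 3pm, Okafor→Section 1pm, Ivanova→Section 2pm, Delgado→Section 4pm, Rivera→Section 9am, Farahani→Section 11am = 482 points.

Maximum total: 483 points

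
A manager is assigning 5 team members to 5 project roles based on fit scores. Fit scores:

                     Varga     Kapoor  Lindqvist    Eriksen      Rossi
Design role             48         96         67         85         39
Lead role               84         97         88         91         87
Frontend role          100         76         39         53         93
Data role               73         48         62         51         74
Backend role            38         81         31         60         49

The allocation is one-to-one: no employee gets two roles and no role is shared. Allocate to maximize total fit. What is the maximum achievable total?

Optimal: Varga→Frontend role (100 pts), Kapoor→Backend role (81 pts), Lindqvist→Lead role (88 pts), Eriksen→Design role (85 pts), Rossi→Data role (74 pts) — total 100+81+88+85+74 = 428 pts.
Column-greedy (each role in turn goes to its best remaining employee) gives 392 pts, worse by 36.
Every other assignment is strictly worse.

Maximum total: 428 pts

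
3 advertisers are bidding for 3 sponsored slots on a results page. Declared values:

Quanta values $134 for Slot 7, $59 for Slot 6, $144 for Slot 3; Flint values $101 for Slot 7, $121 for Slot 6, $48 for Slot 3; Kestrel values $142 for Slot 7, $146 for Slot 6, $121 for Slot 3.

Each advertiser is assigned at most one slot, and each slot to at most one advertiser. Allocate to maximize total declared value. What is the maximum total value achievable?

This is the linear assignment problem.
Optimal: Quanta→Slot 3 ($144), Flint→Slot 6 ($121), Kestrel→Slot 7 ($142) — total 144+121+142 = $407.
Max-entry greedy (repeatedly take the single best remaining cell) gives $391, worse by 16.
Next-best assignment: Quanta→Slot 3, Flint→Slot 7, Kestrel→Slot 6 = $391.

Maximum total: $407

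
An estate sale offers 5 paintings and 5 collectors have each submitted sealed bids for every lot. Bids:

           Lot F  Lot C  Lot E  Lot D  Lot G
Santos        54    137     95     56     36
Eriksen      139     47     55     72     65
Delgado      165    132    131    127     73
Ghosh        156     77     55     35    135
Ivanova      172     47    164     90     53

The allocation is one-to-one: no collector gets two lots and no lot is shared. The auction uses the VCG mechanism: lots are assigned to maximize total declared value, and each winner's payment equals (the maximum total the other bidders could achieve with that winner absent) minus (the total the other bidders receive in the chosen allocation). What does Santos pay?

Efficient allocation: Santos→Lot C ($137), Eriksen→Lot F ($139), Delgado→Lot D ($127), Ghosh→Lot G ($135), Ivanova→Lot E ($164); total welfare W = $702.
Santos receives Lot C at value $137, so the others get W − 137 = $565.
Without Santos: best allocation of the remaining 4 bidders over all 5 lots is Eriksen→Lot F ($139), Delgado→Lot C ($132), Ghosh→Lot G ($135), Ivanova→Lot E ($164), total $570.
VCG payment = (others' best without Santos) − (others' welfare with Santos) = 570 − 565 = $5.

Santos pays $5.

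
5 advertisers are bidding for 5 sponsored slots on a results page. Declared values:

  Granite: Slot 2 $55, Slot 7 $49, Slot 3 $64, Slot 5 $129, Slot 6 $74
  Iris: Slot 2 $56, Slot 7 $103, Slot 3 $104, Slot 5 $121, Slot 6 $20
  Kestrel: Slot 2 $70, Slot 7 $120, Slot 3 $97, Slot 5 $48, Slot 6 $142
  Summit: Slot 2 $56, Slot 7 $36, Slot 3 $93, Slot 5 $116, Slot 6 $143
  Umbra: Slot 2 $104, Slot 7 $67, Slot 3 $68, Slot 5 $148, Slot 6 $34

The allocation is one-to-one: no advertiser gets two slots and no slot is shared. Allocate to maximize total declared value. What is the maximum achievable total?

Max total: $600

This is a one-to-one assignment (maximum-weight bipartite matching).
Optimal: Granite→Slot 5 ($129), Iris→Slot 3 ($104), Kestrel→Slot 7 ($120), Summit→Slot 6 ($143), Umbra→Slot 2 ($104) — total 129+104+120+143+104 = $600.
Max-entry greedy (repeatedly take the single best remaining cell) gives $570, worse by 30.
Next-best assignment: Granite→Slot 5, Iris→Slot 7, Kestrel→Slot 3, Summit→Slot 6, Umbra→Slot 2 = $576.
Swapping Summit↔Iris (Summit→Slot 3 $93, Iris→Slot 6 $20) loses 134.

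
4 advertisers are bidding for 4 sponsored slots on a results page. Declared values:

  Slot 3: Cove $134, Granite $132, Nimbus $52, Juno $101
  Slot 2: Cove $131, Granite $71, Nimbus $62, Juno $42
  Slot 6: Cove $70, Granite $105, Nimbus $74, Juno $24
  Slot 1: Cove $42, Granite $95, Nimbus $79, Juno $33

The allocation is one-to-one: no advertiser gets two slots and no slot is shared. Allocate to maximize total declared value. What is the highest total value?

This is a one-to-one assignment (maximum-weight bipartite matching).
Optimal: Cove→Slot 2 ($131), Granite→Slot 6 ($105), Nimbus→Slot 1 ($79), Juno→Slot 3 ($101) — total 131+105+79+101 = $416.
Row-greedy (each advertiser in turn takes its best remaining slot) gives $360, worse by 56.
Next-best assignment: Cove→Slot 2, Granite→Slot 1, Nimbus→Slot 6, Juno→Slot 3 = $401.
Swapping Granite↔Cove (Granite→Slot 2 $71, Cove→Slot 6 $70) loses 95.

Maximum total: $416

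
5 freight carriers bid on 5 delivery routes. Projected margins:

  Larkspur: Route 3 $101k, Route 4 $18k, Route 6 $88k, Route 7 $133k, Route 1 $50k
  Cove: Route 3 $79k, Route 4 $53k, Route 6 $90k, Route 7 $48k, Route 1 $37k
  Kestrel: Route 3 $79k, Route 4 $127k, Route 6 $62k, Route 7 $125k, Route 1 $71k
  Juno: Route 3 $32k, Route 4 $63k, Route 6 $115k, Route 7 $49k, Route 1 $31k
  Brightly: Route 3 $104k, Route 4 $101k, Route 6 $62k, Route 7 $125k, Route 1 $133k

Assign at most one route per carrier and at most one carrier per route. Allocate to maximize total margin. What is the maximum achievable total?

Max total: $587k

Optimal: Larkspur→Route 7 ($133k), Cove→Route 3 ($79k), Kestrel→Route 4 ($127k), Juno→Route 6 ($115k), Brightly→Route 1 ($133k) — total 133+79+127+115+133 = $587k.
Column-greedy (each route in turn goes to its best remaining carrier) gives $516k, worse by 71.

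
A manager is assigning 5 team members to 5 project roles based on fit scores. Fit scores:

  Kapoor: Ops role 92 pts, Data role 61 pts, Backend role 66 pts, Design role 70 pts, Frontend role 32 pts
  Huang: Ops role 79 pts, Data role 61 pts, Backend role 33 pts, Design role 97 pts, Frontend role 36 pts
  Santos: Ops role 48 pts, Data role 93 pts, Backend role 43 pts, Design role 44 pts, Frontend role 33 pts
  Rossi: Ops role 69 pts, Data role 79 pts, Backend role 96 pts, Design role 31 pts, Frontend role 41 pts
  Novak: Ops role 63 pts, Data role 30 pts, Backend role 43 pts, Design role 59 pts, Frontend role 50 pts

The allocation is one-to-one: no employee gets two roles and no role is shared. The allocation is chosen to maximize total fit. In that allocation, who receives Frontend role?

This is a one-to-one assignment (maximum-weight bipartite matching).
Optimal: Kapoor→Ops role (92 pts), Huang→Design role (97 pts), Santos→Data role (93 pts), Rossi→Backend role (96 pts), Novak→Frontend role (50 pts) — total 92+97+93+96+50 = 428 pts.
Swapping Rossi↔Kapoor (Rossi→Ops role 69 pts, Kapoor→Backend role 66 pts) loses 53.
Checked against all permutations: 428 pts is optimal.
Novak's own top role is Ops role (63 pts), but forcing Novak→Ops role and reassigning the rest optimally gives only 381 pts — worse by 47.

Novak receives Frontend role.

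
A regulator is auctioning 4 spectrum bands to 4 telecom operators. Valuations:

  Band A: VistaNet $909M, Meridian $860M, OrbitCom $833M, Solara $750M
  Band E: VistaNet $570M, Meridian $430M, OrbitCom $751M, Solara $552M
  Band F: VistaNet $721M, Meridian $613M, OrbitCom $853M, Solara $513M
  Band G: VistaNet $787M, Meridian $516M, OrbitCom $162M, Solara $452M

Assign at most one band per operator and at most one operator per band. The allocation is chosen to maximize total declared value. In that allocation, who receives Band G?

Treat this as an assignment problem: match each operator to one band.
Optimal: VistaNet→Band G ($787M), Meridian→Band A ($860M), OrbitCom→Band F ($853M), Solara→Band E ($552M) — total 787+860+853+552 = $3052M.
Max-entry greedy (repeatedly take the single best remaining cell) gives $2830M, worse by 222.
Next-best assignment: VistaNet→Band G, Meridian→Band A, OrbitCom→Band E, Solara→Band F = $2911M.
Swapping OrbitCom↔Solara (OrbitCom→Band E $751M, Solara→Band F $513M) loses 141.
Every other assignment is strictly worse.
VistaNet's own top band is Band A ($909M), but forcing VistaNet→Band A and reassigning the rest optimally gives only $2830M — worse by 222.

VistaNet receives Band G.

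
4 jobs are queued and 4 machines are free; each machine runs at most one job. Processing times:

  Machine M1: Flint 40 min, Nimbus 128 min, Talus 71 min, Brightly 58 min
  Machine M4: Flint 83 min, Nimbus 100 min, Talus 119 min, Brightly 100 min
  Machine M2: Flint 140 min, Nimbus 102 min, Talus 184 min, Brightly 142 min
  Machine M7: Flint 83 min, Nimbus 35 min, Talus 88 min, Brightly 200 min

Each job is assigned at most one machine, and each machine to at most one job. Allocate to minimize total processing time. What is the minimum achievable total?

Minimum total: 330 min

Optimal: Flint→Machine M1 (40 min), Nimbus→Machine M2 (102 min), Talus→Machine M7 (88 min), Brightly→Machine M4 (100 min) — total 40+102+88+100 = 330 min.
Min-entry greedy (repeatedly take the single cheapest remaining cell) gives 359 min, worse by 29.
Swapping Brightly↔Talus (Brightly→Machine M7 200 min, Talus→Machine M4 119 min) adds 131.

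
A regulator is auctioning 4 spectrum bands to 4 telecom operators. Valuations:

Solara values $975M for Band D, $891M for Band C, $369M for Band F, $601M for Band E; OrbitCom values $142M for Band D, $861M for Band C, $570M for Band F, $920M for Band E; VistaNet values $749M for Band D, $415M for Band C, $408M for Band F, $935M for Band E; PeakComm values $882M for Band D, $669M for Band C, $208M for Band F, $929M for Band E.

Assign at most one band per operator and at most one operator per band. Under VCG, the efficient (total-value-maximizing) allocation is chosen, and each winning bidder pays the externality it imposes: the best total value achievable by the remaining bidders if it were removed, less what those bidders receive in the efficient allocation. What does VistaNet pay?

Efficient allocation: Solara→Band C ($891M), OrbitCom→Band F ($570M), VistaNet→Band E ($935M), PeakComm→Band D ($882M); total welfare W = $3278M.
VistaNet receives Band E at value $935M, so the others get W − 935 = $2343M.
Without VistaNet: best allocation of the remaining 3 bidders over all 4 bands is Solara→Band D ($975M), OrbitCom→Band C ($861M), PeakComm→Band E ($929M), total $2765M.
VCG payment = (others' best without VistaNet) − (others' welfare with VistaNet) = 2765 − 2343 = $422M.

VistaNet pays $422M.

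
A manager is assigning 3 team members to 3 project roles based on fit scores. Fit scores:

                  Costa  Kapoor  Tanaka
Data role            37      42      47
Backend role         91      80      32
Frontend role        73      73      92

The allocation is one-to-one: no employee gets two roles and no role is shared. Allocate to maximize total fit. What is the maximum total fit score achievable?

Optimal: Costa→Backend role (91 pts), Kapoor→Data role (42 pts), Tanaka→Frontend role (92 pts) — total 91+42+92 = 225 pts.
Column-greedy (each role in turn goes to its best remaining employee) gives 211 pts, worse by 14.

Max total: 225 pts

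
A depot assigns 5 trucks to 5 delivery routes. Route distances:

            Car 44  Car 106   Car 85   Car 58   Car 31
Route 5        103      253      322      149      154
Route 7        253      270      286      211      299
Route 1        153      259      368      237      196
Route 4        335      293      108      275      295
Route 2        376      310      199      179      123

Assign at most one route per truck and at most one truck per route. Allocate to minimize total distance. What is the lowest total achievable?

Min total: 803 km

Optimal: Car 44→Route 1 (153 km), Car 106→Route 7 (270 km), Car 85→Route 4 (108 km), Car 58→Route 5 (149 km), Car 31→Route 2 (123 km) — total 153+270+108+149+123 = 803 km.
Row-greedy (each truck in turn takes its cheapest remaining route) gives 948 km, worse by 145.
No other one-to-one assignment undercuts 803 km.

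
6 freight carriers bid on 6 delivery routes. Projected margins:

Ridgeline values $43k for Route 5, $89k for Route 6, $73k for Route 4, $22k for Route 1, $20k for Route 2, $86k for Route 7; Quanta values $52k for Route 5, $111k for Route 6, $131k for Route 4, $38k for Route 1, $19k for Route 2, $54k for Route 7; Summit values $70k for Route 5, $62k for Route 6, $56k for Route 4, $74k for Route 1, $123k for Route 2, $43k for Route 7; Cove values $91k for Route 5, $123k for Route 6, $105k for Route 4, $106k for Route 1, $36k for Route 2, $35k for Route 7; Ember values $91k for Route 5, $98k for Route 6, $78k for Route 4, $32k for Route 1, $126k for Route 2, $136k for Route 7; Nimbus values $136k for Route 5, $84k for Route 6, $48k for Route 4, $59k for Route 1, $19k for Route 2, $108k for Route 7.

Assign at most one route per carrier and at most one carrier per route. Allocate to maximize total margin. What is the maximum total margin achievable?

Maximum total: $721k

Optimal: Ridgeline→Route 6 ($89k), Quanta→Route 4 ($131k), Summit→Route 2 ($123k), Cove→Route 1 ($106k), Ember→Route 7 ($136k), Nimbus→Route 5 ($136k) — total 89+131+123+106+136+136 = $721k.
Column-greedy (each route in turn goes to its best remaining carrier) gives $676k, worse by 45.
Next-best assignment: Ridgeline→Route 4, Quanta→Route 6, Summit→Route 2, Cove→Route 1, Ember→Route 7, Nimbus→Route 5 = $685k.
No other one-to-one assignment exceeds $721k.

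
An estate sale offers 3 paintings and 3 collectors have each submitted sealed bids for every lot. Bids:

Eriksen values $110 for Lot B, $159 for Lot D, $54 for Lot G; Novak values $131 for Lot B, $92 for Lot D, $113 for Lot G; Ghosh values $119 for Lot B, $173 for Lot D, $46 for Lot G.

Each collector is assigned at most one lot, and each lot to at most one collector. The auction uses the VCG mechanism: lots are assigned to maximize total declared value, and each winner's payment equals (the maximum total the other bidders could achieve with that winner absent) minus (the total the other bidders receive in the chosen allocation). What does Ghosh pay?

Efficient allocation: Eriksen→Lot B ($110), Novak→Lot G ($113), Ghosh→Lot D ($173); total welfare W = $396.
Ghosh receives Lot D at value $173, so the others get W − 173 = $223.
Without Ghosh: best allocation of the remaining 2 bidders over all 3 lots is Eriksen→Lot D ($159), Novak→Lot B ($131), total $290.
VCG payment = (others' best without Ghosh) − (others' welfare with Ghosh) = 290 − 223 = $67.

Ghosh pays $67.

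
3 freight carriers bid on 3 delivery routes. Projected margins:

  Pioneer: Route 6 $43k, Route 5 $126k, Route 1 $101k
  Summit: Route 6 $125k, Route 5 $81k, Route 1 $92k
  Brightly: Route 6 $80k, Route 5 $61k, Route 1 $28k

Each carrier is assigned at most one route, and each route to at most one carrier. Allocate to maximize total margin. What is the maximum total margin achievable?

Max total: $298k

Optimal: Pioneer→Route 5 ($126k), Summit→Route 1 ($92k), Brightly→Route 6 ($80k) — total 126+92+80 = $298k.
Max-entry greedy (repeatedly take the single best remaining cell) gives $279k, worse by 19.
Next-best assignment: Pioneer→Route 1, Summit→Route 6, Brightly→Route 5 = $287k.
Swapping Brightly↔Summit (Brightly→Route 1 $28k, Summit→Route 6 $125k) loses 19.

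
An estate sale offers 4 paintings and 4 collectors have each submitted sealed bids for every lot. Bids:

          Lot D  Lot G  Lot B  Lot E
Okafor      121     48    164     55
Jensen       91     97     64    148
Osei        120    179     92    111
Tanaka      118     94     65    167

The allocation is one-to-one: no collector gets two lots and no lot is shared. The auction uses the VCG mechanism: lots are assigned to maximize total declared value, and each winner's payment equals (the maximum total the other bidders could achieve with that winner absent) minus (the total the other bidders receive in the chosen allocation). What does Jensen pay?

Jensen pays $49.

Efficient allocation: Okafor→Lot B ($164), Jensen→Lot E ($148), Osei→Lot G ($179), Tanaka→Lot D ($118); total welfare W = $609.
Jensen receives Lot E at value $148, so the others get W − 148 = $461.
Without Jensen: best allocation of the remaining 3 bidders over all 4 lots is Okafor→Lot B ($164), Osei→Lot G ($179), Tanaka→Lot E ($167), total $510.
VCG payment = (others' best without Jensen) − (others' welfare with Jensen) = 510 − 461 = $49.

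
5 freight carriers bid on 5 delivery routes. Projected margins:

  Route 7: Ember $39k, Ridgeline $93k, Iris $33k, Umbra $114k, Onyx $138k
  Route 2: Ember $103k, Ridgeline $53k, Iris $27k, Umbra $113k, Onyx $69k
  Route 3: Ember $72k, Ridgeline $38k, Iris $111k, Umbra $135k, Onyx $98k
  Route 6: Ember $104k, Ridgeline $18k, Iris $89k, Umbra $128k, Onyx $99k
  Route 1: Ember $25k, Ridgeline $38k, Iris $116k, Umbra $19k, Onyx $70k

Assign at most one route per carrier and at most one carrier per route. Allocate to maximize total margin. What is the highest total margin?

Optimal: Ember→Route 2 ($103k), Ridgeline→Route 7 ($93k), Iris→Route 1 ($116k), Umbra→Route 3 ($135k), Onyx→Route 6 ($99k) — total 103+93+116+135+99 = $546k.
Row-greedy (each carrier in turn takes its best remaining route) gives $517k, worse by 29.
Swapping Ridgeline↔Umbra (Ridgeline→Route 3 $38k, Umbra→Route 7 $114k) loses 76.
Checked against all permutations: $546k is optimal.

Maximum total: $546k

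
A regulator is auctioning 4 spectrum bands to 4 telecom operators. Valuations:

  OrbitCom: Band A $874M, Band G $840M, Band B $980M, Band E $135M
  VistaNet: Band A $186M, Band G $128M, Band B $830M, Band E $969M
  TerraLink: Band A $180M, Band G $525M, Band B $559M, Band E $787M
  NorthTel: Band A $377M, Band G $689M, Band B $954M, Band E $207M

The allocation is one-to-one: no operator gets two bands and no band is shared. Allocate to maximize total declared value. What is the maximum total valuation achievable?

Maximum total: $3322M

Optimal: OrbitCom→Band A ($874M), VistaNet→Band E ($969M), TerraLink→Band G ($525M), NorthTel→Band B ($954M) — total 874+969+525+954 = $3322M.
Column-greedy (each band in turn goes to its best remaining operator) gives $3180M, worse by 142.
Swapping TerraLink↔NorthTel (TerraLink→Band B $559M, NorthTel→Band G $689M) loses 231.
Every other assignment is strictly worse.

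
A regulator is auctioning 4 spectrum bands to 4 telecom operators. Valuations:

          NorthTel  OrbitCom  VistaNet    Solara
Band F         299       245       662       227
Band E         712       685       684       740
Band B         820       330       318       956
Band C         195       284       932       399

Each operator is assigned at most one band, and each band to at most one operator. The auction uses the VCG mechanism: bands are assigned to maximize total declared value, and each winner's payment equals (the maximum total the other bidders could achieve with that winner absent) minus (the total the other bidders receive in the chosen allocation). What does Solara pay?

Efficient allocation: NorthTel→Band F ($299M), OrbitCom→Band E ($685M), VistaNet→Band C ($932M), Solara→Band B ($956M); total welfare W = $2872M.
Solara receives Band B at value $956M, so the others get W − 956 = $1916M.
Without Solara: best allocation of the remaining 3 bidders over all 4 bands is NorthTel→Band B ($820M), OrbitCom→Band E ($685M), VistaNet→Band C ($932M), total $2437M.
VCG payment = (others' best without Solara) − (others' welfare with Solara) = 2437 − 1916 = $521M.

Solara pays $521M.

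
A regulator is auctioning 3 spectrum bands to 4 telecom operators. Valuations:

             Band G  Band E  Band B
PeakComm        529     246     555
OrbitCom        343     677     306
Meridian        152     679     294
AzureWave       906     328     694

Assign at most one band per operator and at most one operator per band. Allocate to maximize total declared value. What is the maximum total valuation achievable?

Maximum total: $2140M

This is a one-to-one assignment (maximum-weight bipartite matching).
Optimal: AzureWave→Band G ($906M), Meridian→Band E ($679M), PeakComm→Band B ($555M) — total 906+679+555 = $2140M.
Row-greedy (each operator in turn takes its best remaining band) gives $1384M, worse by 756.
Next-best assignment: AzureWave→Band G, OrbitCom→Band E, PeakComm→Band B = $2138M.
Swapping PeakComm↔AzureWave (PeakComm→Band G $529M, AzureWave→Band B $694M) loses 238.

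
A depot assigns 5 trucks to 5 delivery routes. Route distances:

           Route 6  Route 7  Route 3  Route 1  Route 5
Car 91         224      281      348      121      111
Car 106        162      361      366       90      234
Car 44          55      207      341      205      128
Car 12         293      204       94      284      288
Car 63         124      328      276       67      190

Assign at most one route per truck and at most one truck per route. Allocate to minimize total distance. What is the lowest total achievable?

Min total: 626 km

This is a one-to-one assignment (minimum-cost bipartite matching).
Optimal: Car 91→Route 5 (111 km), Car 106→Route 1 (90 km), Car 44→Route 7 (207 km), Car 12→Route 3 (94 km), Car 63→Route 6 (124 km) — total 111+90+207+94+124 = 626 km.
Row-greedy (each truck in turn takes its cheapest remaining route) gives 678 km, worse by 52.
Next-best assignment: Car 91→Route 5, Car 106→Route 6, Car 44→Route 7, Car 12→Route 3, Car 63→Route 1 = 641 km.
Checked against all permutations: 626 km is optimal.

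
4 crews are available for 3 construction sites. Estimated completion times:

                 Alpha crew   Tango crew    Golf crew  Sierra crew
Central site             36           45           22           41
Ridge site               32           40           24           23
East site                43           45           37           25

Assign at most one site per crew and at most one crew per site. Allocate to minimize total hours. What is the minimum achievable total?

Minimum total: 79 hours

This is the linear assignment problem.
Optimal: Golf crew→Central site (22 hours), Alpha crew→Ridge site (32 hours), Sierra crew→East site (25 hours) — total 22+32+25 = 79 hours.
Row-greedy (each crew in turn takes its cheapest remaining site) gives 114 hours, worse by 35.
Next-best assignment: Alpha crew→Central site, Golf crew→Ridge site, Sierra crew→East site = 85 hours.
Every other assignment is strictly worse.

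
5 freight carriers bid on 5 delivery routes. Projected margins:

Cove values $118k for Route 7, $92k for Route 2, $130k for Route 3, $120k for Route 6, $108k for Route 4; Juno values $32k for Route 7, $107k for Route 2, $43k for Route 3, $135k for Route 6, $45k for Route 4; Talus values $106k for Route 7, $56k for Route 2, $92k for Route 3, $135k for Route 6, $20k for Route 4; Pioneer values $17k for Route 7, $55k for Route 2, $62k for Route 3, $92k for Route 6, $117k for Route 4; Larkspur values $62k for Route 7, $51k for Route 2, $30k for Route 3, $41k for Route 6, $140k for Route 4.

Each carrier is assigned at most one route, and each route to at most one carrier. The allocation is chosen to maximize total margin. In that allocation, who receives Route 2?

Optimal: Cove→Route 3 ($130k), Juno→Route 2 ($107k), Talus→Route 7 ($106k), Pioneer→Route 6 ($92k), Larkspur→Route 4 ($140k) — total 130+107+106+92+140 = $575k.
Next-best assignment: Cove→Route 3, Juno→Route 6, Talus→Route 7, Pioneer→Route 2, Larkspur→Route 4 = $566k.
Juno's own top route is Route 6 ($135k), but forcing Juno→Route 6 and reassigning the rest optimally gives only $566k — worse by 9.

Juno receives Route 2.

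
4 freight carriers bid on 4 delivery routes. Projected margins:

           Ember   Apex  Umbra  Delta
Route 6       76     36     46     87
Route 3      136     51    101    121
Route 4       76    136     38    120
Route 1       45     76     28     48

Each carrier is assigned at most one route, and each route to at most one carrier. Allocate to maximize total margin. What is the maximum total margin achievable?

Maximum total: $387k

Optimal: Ember→Route 3 ($136k), Apex→Route 4 ($136k), Umbra→Route 1 ($28k), Delta→Route 6 ($87k) — total 136+136+28+87 = $387k.
Row-greedy (each carrier in turn takes its best remaining route) gives $366k, worse by 21.
Swapping Umbra↔Delta (Umbra→Route 6 $46k, Delta→Route 1 $48k) loses 21.
Checked against all permutations: $387k is optimal.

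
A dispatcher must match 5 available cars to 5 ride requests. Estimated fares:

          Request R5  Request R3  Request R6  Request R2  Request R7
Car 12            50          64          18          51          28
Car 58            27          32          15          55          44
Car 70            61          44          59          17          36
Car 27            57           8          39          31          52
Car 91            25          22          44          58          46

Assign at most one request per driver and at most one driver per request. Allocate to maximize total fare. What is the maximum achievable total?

Max total: $282

Optimal: Car 12→Request R3 ($64), Car 58→Request R7 ($44), Car 70→Request R6 ($59), Car 27→Request R5 ($57), Car 91→Request R2 ($58) — total 64+44+59+57+58 = $282.
Next-best assignment: Car 12→Request R3, Car 58→Request R2, Car 70→Request R6, Car 27→Request R5, Car 91→Request R7 = $281.
No other one-to-one assignment exceeds $282.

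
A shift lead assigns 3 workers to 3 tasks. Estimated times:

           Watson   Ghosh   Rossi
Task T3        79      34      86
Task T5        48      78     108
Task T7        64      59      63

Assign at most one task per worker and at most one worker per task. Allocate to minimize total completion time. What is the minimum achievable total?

Optimal: Watson→Task T5 (48 min), Ghosh→Task T3 (34 min), Rossi→Task T7 (63 min) — total 48+34+63 = 145 min.
Next-best assignment: Watson→Task T5, Ghosh→Task T7, Rossi→Task T3 = 193 min.
Swapping Ghosh↔Rossi (Ghosh→Task T7 59 min, Rossi→Task T3 86 min) adds 48.

Min total: 145 min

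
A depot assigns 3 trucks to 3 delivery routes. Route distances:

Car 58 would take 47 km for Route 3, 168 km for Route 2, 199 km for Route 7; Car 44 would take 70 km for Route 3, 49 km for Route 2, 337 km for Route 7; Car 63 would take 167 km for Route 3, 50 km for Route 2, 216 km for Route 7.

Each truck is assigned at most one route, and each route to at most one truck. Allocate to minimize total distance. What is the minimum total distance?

Optimal: Car 58→Route 3 (47 km), Car 44→Route 2 (49 km), Car 63→Route 7 (216 km) — total 47+49+216 = 312 km.

Min total: 312 km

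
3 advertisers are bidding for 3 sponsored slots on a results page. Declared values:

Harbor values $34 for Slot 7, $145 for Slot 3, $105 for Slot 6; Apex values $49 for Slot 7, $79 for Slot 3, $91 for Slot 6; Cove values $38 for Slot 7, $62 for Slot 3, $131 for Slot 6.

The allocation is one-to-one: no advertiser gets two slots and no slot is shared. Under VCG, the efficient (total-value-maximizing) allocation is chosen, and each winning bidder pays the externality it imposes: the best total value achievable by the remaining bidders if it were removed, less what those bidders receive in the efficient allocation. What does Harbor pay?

Harbor pays $30.

Efficient allocation: Harbor→Slot 3 ($145), Apex→Slot 7 ($49), Cove→Slot 6 ($131); total welfare W = $325.
Harbor receives Slot 3 at value $145, so the others get W − 145 = $180.
Without Harbor: best allocation of the remaining 2 bidders over all 3 slots is Apex→Slot 3 ($79), Cove→Slot 6 ($131), total $210.
VCG payment = (others' best without Harbor) − (others' welfare with Harbor) = 210 − 180 = $30.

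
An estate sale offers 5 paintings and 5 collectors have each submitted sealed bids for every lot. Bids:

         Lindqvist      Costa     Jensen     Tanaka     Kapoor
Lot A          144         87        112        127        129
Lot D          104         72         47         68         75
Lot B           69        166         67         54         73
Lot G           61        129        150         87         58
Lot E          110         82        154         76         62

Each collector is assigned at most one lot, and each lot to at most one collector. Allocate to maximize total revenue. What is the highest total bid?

Optimal: Lindqvist→Lot D ($104), Costa→Lot B ($166), Jensen→Lot E ($154), Tanaka→Lot G ($87), Kapoor→Lot A ($129) — total 104+166+154+87+129 = $640.
Swapping Jensen↔Lindqvist (Jensen→Lot D $47, Lindqvist→Lot E $110) loses 101.
Checked against all permutations: $640 is optimal.

Maximum total: $640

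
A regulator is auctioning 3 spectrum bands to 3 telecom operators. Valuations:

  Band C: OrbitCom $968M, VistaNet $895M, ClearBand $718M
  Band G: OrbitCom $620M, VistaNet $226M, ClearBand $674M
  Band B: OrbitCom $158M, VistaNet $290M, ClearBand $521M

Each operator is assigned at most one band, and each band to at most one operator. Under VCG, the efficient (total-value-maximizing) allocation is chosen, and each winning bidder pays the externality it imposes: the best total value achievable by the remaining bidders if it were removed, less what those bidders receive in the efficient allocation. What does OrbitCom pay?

Efficient allocation: OrbitCom→Band G ($620M), VistaNet→Band C ($895M), ClearBand→Band B ($521M); total welfare W = $2036M.
OrbitCom receives Band G at value $620M, so the others get W − 620 = $1416M.
Without OrbitCom: best allocation of the remaining 2 bidders over all 3 bands is VistaNet→Band C ($895M), ClearBand→Band G ($674M), total $1569M.
VCG payment = (others' best without OrbitCom) − (others' welfare with OrbitCom) = 1569 − 1416 = $153M.

OrbitCom pays $153M.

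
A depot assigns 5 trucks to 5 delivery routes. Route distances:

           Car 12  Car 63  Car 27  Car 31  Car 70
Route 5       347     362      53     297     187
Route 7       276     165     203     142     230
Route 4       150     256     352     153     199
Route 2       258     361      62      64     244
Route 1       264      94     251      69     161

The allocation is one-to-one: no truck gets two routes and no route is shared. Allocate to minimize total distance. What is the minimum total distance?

Optimal: Car 12→Route 4 (150 km), Car 63→Route 1 (94 km), Car 27→Route 5 (53 km), Car 31→Route 2 (64 km), Car 70→Route 7 (230 km) — total 150+94+53+64+230 = 591 km.
Column-greedy (each route in turn goes to its cheapest remaining truck) gives 683 km, worse by 92.
Next-best assignment: Car 12→Route 4, Car 63→Route 7, Car 27→Route 5, Car 31→Route 2, Car 70→Route 1 = 593 km.
Swapping Car 31↔Car 70 (Car 31→Route 7 142 km, Car 70→Route 2 244 km) adds 92.

Minimum total: 591 km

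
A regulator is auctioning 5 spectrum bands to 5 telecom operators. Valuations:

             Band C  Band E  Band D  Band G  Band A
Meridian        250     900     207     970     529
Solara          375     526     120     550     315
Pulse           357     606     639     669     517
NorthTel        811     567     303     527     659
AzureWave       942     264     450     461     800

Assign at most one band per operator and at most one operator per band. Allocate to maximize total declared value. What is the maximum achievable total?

Max total: $3746M

Treat this as an assignment problem: match each operator to one band.
Optimal: Meridian→Band G ($970M), Solara→Band E ($526M), Pulse→Band D ($639M), NorthTel→Band C ($811M), AzureWave→Band A ($800M) — total 970+526+639+811+800 = $3746M.
Next-best assignment: Meridian→Band G, Solara→Band E, Pulse→Band D, NorthTel→Band A, AzureWave→Band C = $3736M.
Swapping AzureWave↔Meridian (AzureWave→Band G $461M, Meridian→Band A $529M) loses 780.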